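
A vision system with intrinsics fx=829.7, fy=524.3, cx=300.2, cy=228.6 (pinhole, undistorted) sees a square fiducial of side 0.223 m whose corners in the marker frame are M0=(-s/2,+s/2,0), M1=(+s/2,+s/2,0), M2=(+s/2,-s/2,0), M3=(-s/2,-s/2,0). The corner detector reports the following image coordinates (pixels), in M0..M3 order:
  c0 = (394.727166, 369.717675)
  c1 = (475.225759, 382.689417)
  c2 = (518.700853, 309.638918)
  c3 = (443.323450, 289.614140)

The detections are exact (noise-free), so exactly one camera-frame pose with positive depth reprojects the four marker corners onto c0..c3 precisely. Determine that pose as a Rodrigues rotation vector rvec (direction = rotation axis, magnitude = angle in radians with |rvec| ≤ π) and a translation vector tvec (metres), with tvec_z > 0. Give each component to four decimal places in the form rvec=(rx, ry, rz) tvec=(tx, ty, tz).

rvec=(0.0626, -0.6596, 0.3866) tvec=(0.2771, 0.3006, 1.4391)

Intrinsics K: fx=829.7, fy=524.3, cx=300.2, cy=228.6
Marker side s = 0.223 m; corners in marker frame (Z=0):
  M0 = (-0.1115, +0.1115, 0)
  M1 = (+0.1115, +0.1115, 0)
  M2 = (+0.1115, -0.1115, 0)
  M3 = (-0.1115, -0.1115, 0)
Detected image corners:
  c0 = (394.727166, 369.717675) px
  c1 = (475.225759, 382.689417) px
  c2 = (518.700853, 309.638918) px
  c3 = (443.323450, 289.614140) px
Planar DLT: solve 8×8 A·h = b for H (H[2,2]=1):
  H  [+543.03945 -226.49469 +459.94643]
  H  [+216.90297 +327.45197 +338.11184]
  H  [+0.42271 -0.04497 +1.00000]
B = K⁻¹H; ‖b₁‖=0.694885, ‖b₂‖=0.694885; λ = 2/(‖b₁‖+‖b₂‖) = 1.439087, sign → tz>0 ⇒ λ=+1.439087
r₁ = λ·B[:,0] = (+0.72178,+0.33012,+0.60832); r₂ = λ·B[:,1] = (-0.36943,+0.92700,-0.06472)
r₃ = r₁×r₂ = (-0.58528,-0.17802,+0.79105); SVD([r₁ r₂ r₃]) → R = UVᵀ:
  R  [+0.72178 -0.36943 -0.58528]
  R  [+0.33012 +0.92700 -0.17802]
  R  [+0.60832 -0.06472 +0.79105]
t = (+0.27707, +0.30059, +1.43909) m
tr R = 2.439836; θ = arccos((tr R − 1)/2) = 0.767112 rad = 43.952°
axis k = ((R−Rᵀ)₃₂, (R−Rᵀ)₁₃, (R−Rᵀ)₂₁) / (2 sinθ) = (+0.081617, -0.859866, +0.503954)
rvec = θ·k = (+0.062610, -0.659614, +0.386589)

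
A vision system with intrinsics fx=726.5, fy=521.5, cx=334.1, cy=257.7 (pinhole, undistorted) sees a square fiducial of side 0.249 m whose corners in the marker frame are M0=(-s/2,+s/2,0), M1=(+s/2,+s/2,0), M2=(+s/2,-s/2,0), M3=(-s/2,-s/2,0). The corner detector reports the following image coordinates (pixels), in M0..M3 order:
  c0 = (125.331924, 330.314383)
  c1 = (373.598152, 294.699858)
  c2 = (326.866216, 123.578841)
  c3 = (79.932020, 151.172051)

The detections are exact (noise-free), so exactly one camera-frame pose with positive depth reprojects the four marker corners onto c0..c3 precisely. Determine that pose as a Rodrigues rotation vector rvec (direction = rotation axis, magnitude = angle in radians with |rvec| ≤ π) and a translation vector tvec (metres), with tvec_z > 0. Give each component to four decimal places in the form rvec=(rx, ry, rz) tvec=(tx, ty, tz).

Intrinsics K: fx=726.5, fy=521.5, cx=334.1, cy=257.7
Marker side s = 0.249 m; corners in marker frame (Z=0):
  M0 = (-0.1245, +0.1245, 0)
  M1 = (+0.1245, +0.1245, 0)
  M2 = (+0.1245, -0.1245, 0)
  M3 = (-0.1245, -0.1245, 0)
Detected image corners:
  c0 = (125.331924, 330.314383) px
  c1 = (373.598152, 294.699858) px
  c2 = (326.866216, 123.578841) px
  c3 = (79.932020, 151.172051) px
Planar DLT: solve 8×8 A·h = b for H (H[2,2]=1):
  H  [+1033.80370 +172.83111 +228.96207]
  H  [-87.63121 +690.84067 +224.00972]
  H  [+0.17419 -0.05401 +1.00000]
B = K⁻¹H; ‖b₁‖=1.377772, ‖b₂‖=1.377772; λ = 2/(‖b₁‖+‖b₂‖) = 0.725809, sign → tz>0 ⇒ λ=+0.725809
r₁ = λ·B[:,0] = (+0.97468,-0.18444,+0.12643); r₂ = λ·B[:,1] = (+0.19070,+0.98087,-0.03920)
r₃ = r₁×r₂ = (-0.11678,+0.06232,+0.99120); SVD([r₁ r₂ r₃]) → R = UVᵀ:
  R  [+0.97468 +0.19070 -0.11678]
  R  [-0.18444 +0.98087 +0.06232]
  R  [+0.12643 -0.03920 +0.99120]
t = (-0.10504, -0.04689, +0.72581) m
tr R = 2.946744; θ = arccos((tr R − 1)/2) = 0.231288 rad = 13.252°
axis k = ((R−Rᵀ)₃₂, (R−Rᵀ)₁₃, (R−Rᵀ)₂₁) / (2 sinθ) = (-0.221448, -0.530501, -0.818247)
rvec = θ·k = (-0.051218, -0.122698, -0.189250)

rvec=(-0.0512, -0.1227, -0.1893) tvec=(-0.1050, -0.0469, 0.7258)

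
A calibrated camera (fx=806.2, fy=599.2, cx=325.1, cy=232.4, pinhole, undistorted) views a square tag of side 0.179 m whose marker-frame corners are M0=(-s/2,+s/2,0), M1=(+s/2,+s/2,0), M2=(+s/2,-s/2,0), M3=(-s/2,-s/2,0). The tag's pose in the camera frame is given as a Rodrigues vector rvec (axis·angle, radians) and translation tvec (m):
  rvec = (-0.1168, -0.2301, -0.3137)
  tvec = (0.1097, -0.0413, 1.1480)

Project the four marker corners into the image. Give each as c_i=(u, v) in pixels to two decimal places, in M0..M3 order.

Intrinsics K: fx=806.2, fy=599.2, cx=325.1, cy=232.4
Marker side s = 0.179 m; corners in marker frame (Z=0):
  M0 = (-0.0895, +0.0895, 0)
  M1 = (+0.0895, +0.0895, 0)
  M2 = (+0.0895, -0.0895, 0)
  M3 = (-0.0895, -0.0895, 0)
rvec = (-0.1168, -0.2301, -0.3137), |rvec| = θ = 0.40620 rad = 23.273°
Rodrigues: sinθ=0.39512, 1−cosθ=0.08137; R = I + sinθ·[k]× + (1−cosθ)·[k]×²:
    [+0.92536 +0.31840 -0.20575]
    [-0.29189 +0.94474 +0.14921]
    [+0.24189 -0.07802 +0.96716]
t = (0.1097, -0.0413, 1.1480) m
M0: Pc = R·M0+t = (+0.05538, +0.06938, +1.11937); u = 806.2·(+0.05538)/1.11937 + 325.1 = 364.9841, v = 599.2·(+0.06938)/1.11937 + 232.4 = 269.5385
M1: Pc = R·M1+t = (+0.22102, +0.01713, +1.16267); u = 806.2·(+0.22102)/1.16267 + 325.1 = 478.3539, v = 599.2·(+0.01713)/1.16267 + 232.4 = 241.2283
M2: Pc = R·M2+t = (+0.16402, -0.15198, +1.17663); u = 806.2·(+0.16402)/1.17663 + 325.1 = 437.4845, v = 599.2·(-0.15198)/1.17663 + 232.4 = 155.0049
M3: Pc = R·M3+t = (-0.00162, -0.09973, +1.13333); u = 806.2·(-0.00162)/1.13333 + 325.1 = 323.9503, v = 599.2·(-0.09973)/1.13333 + 232.4 = 179.6721

c0=(364.98, 269.54) c1=(478.35, 241.23) c2=(437.48, 155.00) c3=(323.95, 179.67)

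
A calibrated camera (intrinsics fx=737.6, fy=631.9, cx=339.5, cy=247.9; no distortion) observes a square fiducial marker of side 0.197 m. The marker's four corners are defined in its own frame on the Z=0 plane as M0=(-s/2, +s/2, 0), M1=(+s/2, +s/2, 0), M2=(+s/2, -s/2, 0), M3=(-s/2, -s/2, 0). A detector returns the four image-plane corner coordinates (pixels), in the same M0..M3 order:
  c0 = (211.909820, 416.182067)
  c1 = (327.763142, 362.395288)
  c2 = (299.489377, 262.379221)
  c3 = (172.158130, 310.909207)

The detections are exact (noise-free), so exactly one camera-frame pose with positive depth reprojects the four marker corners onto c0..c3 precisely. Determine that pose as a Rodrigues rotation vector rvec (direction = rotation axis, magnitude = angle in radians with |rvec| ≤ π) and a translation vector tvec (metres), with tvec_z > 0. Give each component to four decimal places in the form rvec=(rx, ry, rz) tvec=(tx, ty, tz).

rvec=(0.3159, -0.5436, -0.3043) tvec=(-0.1174, 0.1491, 1.0379)

Intrinsics K: fx=737.6, fy=631.9, cx=339.5, cy=247.9
Marker side s = 0.197 m; corners in marker frame (Z=0):
  M0 = (-0.0985, +0.0985, 0)
  M1 = (+0.0985, +0.0985, 0)
  M2 = (+0.0985, -0.0985, 0)
  M3 = (-0.0985, -0.0985, 0)
Detected image corners:
  c0 = (211.909820, 416.182067) px
  c1 = (327.763142, 362.395288) px
  c2 = (299.489377, 262.379221) px
  c3 = (172.158130, 310.909207) px
Planar DLT: solve 8×8 A·h = b for H (H[2,2]=1):
  H  [+726.87440 +261.58655 +256.04914]
  H  [-112.20867 +641.02157 +338.66679]
  H  [+0.43776 +0.35672 +1.00000]
B = K⁻¹H; ‖b₁‖=0.963461, ‖b₂‖=0.963461; λ = 2/(‖b₁‖+‖b₂‖) = 1.037925, sign → tz>0 ⇒ λ=+1.037925
r₁ = λ·B[:,0] = (+0.81370,-0.36256,+0.45436); r₂ = λ·B[:,1] = (+0.19768,+0.90766,+0.37025)
r₃ = r₁×r₂ = (-0.54664,-0.21145,+0.81023); SVD([r₁ r₂ r₃]) → R = UVᵀ:
  R  [+0.81370 +0.19768 -0.54664]
  R  [-0.36256 +0.90766 -0.21145]
  R  [+0.45436 +0.37025 +0.81023]
t = (-0.11743, +0.14909, +1.03792) m
tr R = 2.531589; θ = arccos((tr R − 1)/2) = 0.698521 rad = 40.022°
axis k = ((R−Rᵀ)₃₂, (R−Rᵀ)₁₃, (R−Rᵀ)₂₁) / (2 sinθ) = (+0.452273, -0.778277, -0.435585)
rvec = θ·k = (+0.315922, -0.543643, -0.304265)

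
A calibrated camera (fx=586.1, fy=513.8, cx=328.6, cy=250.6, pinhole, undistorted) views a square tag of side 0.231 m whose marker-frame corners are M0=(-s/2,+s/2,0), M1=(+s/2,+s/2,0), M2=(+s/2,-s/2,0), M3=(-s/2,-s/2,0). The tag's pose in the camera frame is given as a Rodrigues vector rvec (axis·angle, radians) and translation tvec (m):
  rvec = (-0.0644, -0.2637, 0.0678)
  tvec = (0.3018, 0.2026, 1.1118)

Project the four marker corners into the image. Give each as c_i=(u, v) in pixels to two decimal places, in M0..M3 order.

c0=(428.94, 398.43) c1=(538.73, 398.54) c2=(542.56, 293.63) c3=(434.66, 287.78)

Intrinsics K: fx=586.1, fy=513.8, cx=328.6, cy=250.6
Marker side s = 0.231 m; corners in marker frame (Z=0):
  M0 = (-0.1155, +0.1155, 0)
  M1 = (+0.1155, +0.1155, 0)
  M2 = (+0.1155, -0.1155, 0)
  M3 = (-0.1155, -0.1155, 0)
rvec = (-0.0644, -0.2637, 0.0678), |rvec| = θ = 0.27979 rad = 16.031°
Rodrigues: sinθ=0.27615, 1−cosθ=0.03889; R = I + sinθ·[k]× + (1−cosθ)·[k]×²:
    [+0.96317 -0.05848 -0.26244]
    [+0.07535 +0.99566 +0.05468]
    [+0.25810 -0.07244 +0.96340]
t = (0.3018, 0.2026, 1.1118) m
M0: Pc = R·M0+t = (+0.18380, +0.30889, +1.07362); u = 586.1·(+0.18380)/1.07362 + 328.6 = 428.9374, v = 513.8·(+0.30889)/1.07362 + 250.6 = 398.4269
M1: Pc = R·M1+t = (+0.40629, +0.32630, +1.13324); u = 586.1·(+0.40629)/1.13324 + 328.6 = 538.7292, v = 513.8·(+0.32630)/1.13324 + 250.6 = 398.5416
M2: Pc = R·M2+t = (+0.41980, +0.09631, +1.14998); u = 586.1·(+0.41980)/1.14998 + 328.6 = 542.5567, v = 513.8·(+0.09631)/1.14998 + 250.6 = 293.6283
M3: Pc = R·M3+t = (+0.19731, +0.07890, +1.09036); u = 586.1·(+0.19731)/1.09036 + 328.6 = 434.6592, v = 513.8·(+0.07890)/1.09036 + 250.6 = 287.7786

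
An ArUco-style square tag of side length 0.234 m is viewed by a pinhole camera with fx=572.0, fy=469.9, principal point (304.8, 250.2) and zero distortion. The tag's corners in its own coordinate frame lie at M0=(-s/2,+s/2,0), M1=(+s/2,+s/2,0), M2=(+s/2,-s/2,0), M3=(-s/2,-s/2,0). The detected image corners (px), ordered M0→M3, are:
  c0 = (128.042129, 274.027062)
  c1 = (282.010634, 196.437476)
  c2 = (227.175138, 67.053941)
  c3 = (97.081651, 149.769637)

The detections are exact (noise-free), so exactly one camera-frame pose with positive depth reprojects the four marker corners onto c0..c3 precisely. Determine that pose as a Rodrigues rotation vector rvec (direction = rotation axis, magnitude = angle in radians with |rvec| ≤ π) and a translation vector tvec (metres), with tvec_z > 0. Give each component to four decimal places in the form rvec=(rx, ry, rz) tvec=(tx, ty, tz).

Intrinsics K: fx=572.0, fy=469.9, cx=304.8, cy=250.2
Marker side s = 0.234 m; corners in marker frame (Z=0):
  M0 = (-0.1170, +0.1170, 0)
  M1 = (+0.1170, +0.1170, 0)
  M2 = (+0.1170, -0.1170, 0)
  M3 = (-0.1170, -0.1170, 0)
Detected image corners:
  c0 = (128.042129, 274.027062) px
  c1 = (282.010634, 196.437476) px
  c2 = (227.175138, 67.053941) px
  c3 = (97.081651, 149.769637) px
Planar DLT: solve 8×8 A·h = b for H (H[2,2]=1):
  H  [+507.01605 +77.48889 +177.80069]
  H  [-433.67787 +445.17490 +170.13953]
  H  [-0.52629 -0.55941 +1.00000]
B = K⁻¹H; ‖b₁‖=1.432318, ‖b₂‖=1.432318; λ = 2/(‖b₁‖+‖b₂‖) = 0.698169, sign → tz>0 ⇒ λ=+0.698169
r₁ = λ·B[:,0] = (+0.81465,-0.44871,-0.36744); r₂ = λ·B[:,1] = (+0.30270,+0.86939,-0.39056)
r₃ = r₁×r₂ = (+0.49469,+0.20695,+0.84407); SVD([r₁ r₂ r₃]) → R = UVᵀ:
  R  [+0.81465 +0.30270 +0.49469]
  R  [-0.44871 +0.86939 +0.20695]
  R  [-0.36744 -0.39056 +0.84407]
t = (-0.15501, -0.11895, +0.69817) m
tr R = 2.528104; θ = arccos((tr R − 1)/2) = 0.701226 rad = 40.177°
axis k = ((R−Rᵀ)₃₂, (R−Rᵀ)₁₃, (R−Rᵀ)₂₁) / (2 sinθ) = (-0.463073, +0.668161, -0.582344)
rvec = θ·k = (-0.324718, +0.468532, -0.408355)

rvec=(-0.3247, 0.4685, -0.4084) tvec=(-0.1550, -0.1190, 0.6982)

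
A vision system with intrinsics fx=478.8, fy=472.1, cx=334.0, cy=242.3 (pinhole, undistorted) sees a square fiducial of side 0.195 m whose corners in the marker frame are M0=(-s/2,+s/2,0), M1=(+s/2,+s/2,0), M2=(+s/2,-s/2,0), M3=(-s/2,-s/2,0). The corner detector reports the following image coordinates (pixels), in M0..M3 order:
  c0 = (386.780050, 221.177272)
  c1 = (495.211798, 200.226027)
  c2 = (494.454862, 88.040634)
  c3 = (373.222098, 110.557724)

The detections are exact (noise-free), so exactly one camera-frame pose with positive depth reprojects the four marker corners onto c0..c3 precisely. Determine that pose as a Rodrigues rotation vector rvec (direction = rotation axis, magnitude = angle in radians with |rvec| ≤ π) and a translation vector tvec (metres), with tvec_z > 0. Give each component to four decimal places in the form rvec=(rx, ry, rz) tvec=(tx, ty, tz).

Intrinsics K: fx=478.8, fy=472.1, cx=334.0, cy=242.3
Marker side s = 0.195 m; corners in marker frame (Z=0):
  M0 = (-0.0975, +0.0975, 0)
  M1 = (+0.0975, +0.0975, 0)
  M2 = (+0.0975, -0.0975, 0)
  M3 = (-0.0975, -0.0975, 0)
Detected image corners:
  c0 = (386.780050, 221.177272) px
  c1 = (495.211798, 200.226027) px
  c2 = (494.454862, 88.040634) px
  c3 = (373.222098, 110.557724) px
Planar DLT: solve 8×8 A·h = b for H (H[2,2]=1):
  H  [+604.11038 +285.57607 +437.83401]
  H  [-105.19315 +659.54262 +158.05059]
  H  [+0.03898 +0.56924 +1.00000]
B = K⁻¹H; ‖b₁‖=1.258787, ‖b₂‖=1.258787; λ = 2/(‖b₁‖+‖b₂‖) = 0.794416, sign → tz>0 ⇒ λ=+0.794416
r₁ = λ·B[:,0] = (+0.98073,-0.19290,+0.03096); r₂ = λ·B[:,1] = (+0.15837,+0.87774,+0.45221)
r₃ = r₁×r₂ = (-0.11441,-0.43860,+0.89137); SVD([r₁ r₂ r₃]) → R = UVᵀ:
  R  [+0.98073 +0.15837 -0.11441]
  R  [-0.19290 +0.87774 -0.43860]
  R  [+0.03096 +0.45221 +0.89137]
t = (+0.17228, -0.14177, +0.79442) m
tr R = 2.749838; θ = arccos((tr R − 1)/2) = 0.505528 rad = 28.965°
axis k = ((R−Rᵀ)₃₂, (R−Rᵀ)₁₃, (R−Rᵀ)₂₁) / (2 sinθ) = (+0.919747, -0.150096, -0.362681)
rvec = θ·k = (+0.464958, -0.075878, -0.183345)

rvec=(0.4650, -0.0759, -0.1833) tvec=(0.1723, -0.1418, 0.7944)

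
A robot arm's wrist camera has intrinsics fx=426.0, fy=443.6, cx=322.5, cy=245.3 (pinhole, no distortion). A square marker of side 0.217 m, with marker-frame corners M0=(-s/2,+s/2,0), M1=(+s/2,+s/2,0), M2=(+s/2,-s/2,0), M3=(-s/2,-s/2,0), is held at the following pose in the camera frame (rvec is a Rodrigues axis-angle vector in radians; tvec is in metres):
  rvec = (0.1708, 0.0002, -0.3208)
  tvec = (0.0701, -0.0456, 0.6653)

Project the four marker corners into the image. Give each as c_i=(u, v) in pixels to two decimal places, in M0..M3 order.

Intrinsics K: fx=426.0, fy=443.6, cx=322.5, cy=245.3
Marker side s = 0.217 m; corners in marker frame (Z=0):
  M0 = (-0.1085, +0.1085, 0)
  M1 = (+0.1085, +0.1085, 0)
  M2 = (+0.1085, -0.1085, 0)
  M3 = (-0.1085, -0.1085, 0)
rvec = (0.1708, 0.0002, -0.3208), |rvec| = θ = 0.36344 rad = 20.823°
Rodrigues: sinθ=0.35549, 1−cosθ=0.06532; R = I + sinθ·[k]× + (1−cosθ)·[k]×²:
    [+0.94911 +0.31380 -0.02690]
    [-0.31377 +0.93468 -0.16710]
    [-0.02729 +0.16703 +0.98557]
t = (0.0701, -0.0456, 0.6653) m
M0: Pc = R·M0+t = (+0.00117, +0.08986, +0.68638); u = 426.0·(+0.00117)/0.68638 + 322.5 = 323.2257, v = 443.6·(+0.08986)/0.68638 + 245.3 = 303.3730
M1: Pc = R·M1+t = (+0.20713, +0.02177, +0.68046); u = 426.0·(+0.20713)/0.68046 + 322.5 = 452.1700, v = 443.6·(+0.02177)/0.68046 + 245.3 = 259.4915
M2: Pc = R·M2+t = (+0.13903, -0.18106, +0.64422); u = 426.0·(+0.13903)/0.64422 + 322.5 = 414.4367, v = 443.6·(-0.18106)/0.64422 + 245.3 = 120.6263
M3: Pc = R·M3+t = (-0.06693, -0.11297, +0.65014); u = 426.0·(-0.06693)/0.65014 + 322.5 = 278.6473, v = 443.6·(-0.11297)/0.65014 + 245.3 = 168.2193

c0=(323.23, 303.37) c1=(452.17, 259.49) c2=(414.44, 120.63) c3=(278.65, 168.22)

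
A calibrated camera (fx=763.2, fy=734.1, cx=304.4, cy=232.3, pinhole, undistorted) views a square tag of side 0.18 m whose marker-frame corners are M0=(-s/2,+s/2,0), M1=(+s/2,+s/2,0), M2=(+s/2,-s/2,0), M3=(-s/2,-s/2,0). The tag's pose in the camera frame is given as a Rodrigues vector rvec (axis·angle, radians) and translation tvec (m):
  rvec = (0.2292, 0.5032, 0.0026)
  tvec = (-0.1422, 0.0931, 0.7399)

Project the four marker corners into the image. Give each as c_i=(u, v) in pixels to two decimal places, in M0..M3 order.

Intrinsics K: fx=763.2, fy=734.1, cx=304.4, cy=232.3
Marker side s = 0.18 m; corners in marker frame (Z=0):
  M0 = (-0.0900, +0.0900, 0)
  M1 = (+0.0900, +0.0900, 0)
  M2 = (+0.0900, -0.0900, 0)
  M3 = (-0.0900, -0.0900, 0)
rvec = (0.2292, 0.5032, 0.0026), |rvec| = θ = 0.55295 rad = 31.681°
Rodrigues: sinθ=0.52520, 1−cosθ=0.14902; R = I + sinθ·[k]× + (1−cosθ)·[k]×²:
    [+0.87658 +0.05374 +0.47824]
    [+0.05868 +0.97439 -0.21706]
    [-0.47766 +0.21834 +0.85098]
t = (-0.1422, 0.0931, 0.7399) m
M0: Pc = R·M0+t = (-0.21626, +0.17551, +0.80254); u = 763.2·(-0.21626)/0.80254 + 304.4 = 98.7448, v = 734.1·(+0.17551)/0.80254 + 232.3 = 392.8464
M1: Pc = R·M1+t = (-0.05847, +0.18608, +0.71656); u = 763.2·(-0.05847)/0.71656 + 304.4 = 242.1238, v = 734.1·(+0.18608)/0.71656 + 232.3 = 422.9312
M2: Pc = R·M2+t = (-0.06814, +0.01069, +0.67726); u = 763.2·(-0.06814)/0.67726 + 304.4 = 227.6088, v = 734.1·(+0.01069)/0.67726 + 232.3 = 243.8828
M3: Pc = R·M3+t = (-0.22593, +0.00012, +0.76324); u = 763.2·(-0.22593)/0.76324 + 304.4 = 78.4820, v = 734.1·(+0.00012)/0.76324 + 232.3 = 232.4186

c0=(98.74, 392.85) c1=(242.12, 422.93) c2=(227.61, 243.88) c3=(78.48, 232.42)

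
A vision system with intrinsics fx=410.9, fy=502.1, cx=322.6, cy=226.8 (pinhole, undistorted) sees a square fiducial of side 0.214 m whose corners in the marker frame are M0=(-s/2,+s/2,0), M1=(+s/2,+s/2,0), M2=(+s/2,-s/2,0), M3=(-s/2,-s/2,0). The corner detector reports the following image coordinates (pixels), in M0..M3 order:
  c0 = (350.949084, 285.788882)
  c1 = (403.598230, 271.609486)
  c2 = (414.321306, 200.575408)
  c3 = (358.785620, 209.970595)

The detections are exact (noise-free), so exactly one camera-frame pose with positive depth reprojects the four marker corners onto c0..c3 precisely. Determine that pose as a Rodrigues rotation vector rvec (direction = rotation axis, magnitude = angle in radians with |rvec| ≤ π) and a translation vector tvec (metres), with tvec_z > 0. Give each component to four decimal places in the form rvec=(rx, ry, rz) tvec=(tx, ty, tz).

Intrinsics K: fx=410.9, fy=502.1, cx=322.6, cy=226.8
Marker side s = 0.214 m; corners in marker frame (Z=0):
  M0 = (-0.1070, +0.1070, 0)
  M1 = (+0.1070, +0.1070, 0)
  M2 = (+0.1070, -0.1070, 0)
  M3 = (-0.1070, -0.1070, 0)
Detected image corners:
  c0 = (350.949084, 285.788882) px
  c1 = (403.598230, 271.609486) px
  c2 = (414.321306, 200.575408) px
  c3 = (358.785620, 209.970595) px
Planar DLT: solve 8×8 A·h = b for H (H[2,2]=1):
  H  [+387.84019 +74.82549 +382.78479]
  H  [+30.27362 +417.73762 +242.98099]
  H  [+0.35426 +0.31013 +1.00000]
B = K⁻¹H; ‖b₁‖=0.760701, ‖b₂‖=0.760701; λ = 2/(‖b₁‖+‖b₂‖) = 1.314576, sign → tz>0 ⇒ λ=+1.314576
r₁ = λ·B[:,0] = (+0.87518,-0.13110,+0.46570); r₂ = λ·B[:,1] = (-0.08070,+0.90954,+0.40770)
r₃ = r₁×r₂ = (-0.47702,-0.39439,+0.78544); SVD([r₁ r₂ r₃]) → R = UVᵀ:
  R  [+0.87518 -0.08070 -0.47702]
  R  [-0.13110 +0.90954 -0.39439]
  R  [+0.46570 +0.40770 +0.78544]
t = (+0.19255, +0.04236, +1.31458) m
tr R = 2.570160; θ = arccos((tr R − 1)/2) = 0.667971 rad = 38.272°
axis k = ((R−Rᵀ)₃₂, (R−Rᵀ)₁₃, (R−Rᵀ)₂₁) / (2 sinθ) = (+0.647474, -0.761001, -0.040683)
rvec = θ·k = (+0.432494, -0.508326, -0.027175)

rvec=(0.4325, -0.5083, -0.0272) tvec=(0.1925, 0.0424, 1.3146)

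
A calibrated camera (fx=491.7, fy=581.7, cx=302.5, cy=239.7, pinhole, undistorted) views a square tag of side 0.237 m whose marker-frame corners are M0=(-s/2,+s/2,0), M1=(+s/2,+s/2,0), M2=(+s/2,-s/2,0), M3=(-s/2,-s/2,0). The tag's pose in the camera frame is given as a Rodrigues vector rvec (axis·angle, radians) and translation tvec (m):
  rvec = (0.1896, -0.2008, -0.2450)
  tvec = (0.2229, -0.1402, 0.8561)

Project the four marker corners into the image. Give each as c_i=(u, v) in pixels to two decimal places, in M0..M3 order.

c0=(380.46, 241.92) c1=(499.77, 202.32) c2=(481.09, 45.97) c3=(353.53, 80.08)

Intrinsics K: fx=491.7, fy=581.7, cx=302.5, cy=239.7
Marker side s = 0.237 m; corners in marker frame (Z=0):
  M0 = (-0.1185, +0.1185, 0)
  M1 = (+0.1185, +0.1185, 0)
  M2 = (+0.1185, -0.1185, 0)
  M3 = (-0.1185, -0.1185, 0)
rvec = (0.1896, -0.2008, -0.2450), |rvec| = θ = 0.36918 rad = 21.152°
Rodrigues: sinθ=0.36085, 1−cosθ=0.06738; R = I + sinθ·[k]× + (1−cosθ)·[k]×²:
    [+0.95039 +0.22065 -0.21923]
    [-0.25829 +0.95256 -0.16100]
    [+0.17331 +0.20964 +0.96230]
t = (0.2229, -0.1402, 0.8561) m
M0: Pc = R·M0+t = (+0.13643, +0.00329, +0.86041); u = 491.7·(+0.13643)/0.86041 + 302.5 = 380.4637, v = 581.7·(+0.00329)/0.86041 + 239.7 = 241.9213
M1: Pc = R·M1+t = (+0.36167, -0.05793, +0.90148); u = 491.7·(+0.36167)/0.90148 + 302.5 = 499.7676, v = 581.7·(-0.05793)/0.90148 + 239.7 = 202.3195
M2: Pc = R·M2+t = (+0.30937, -0.28369, +0.85179); u = 491.7·(+0.30937)/0.85179 + 302.5 = 481.0871, v = 581.7·(-0.28369)/0.85179 + 239.7 = 45.9678
M3: Pc = R·M3+t = (+0.08413, -0.22247, +0.81072); u = 491.7·(+0.08413)/0.81072 + 302.5 = 353.5252, v = 581.7·(-0.22247)/0.81072 + 239.7 = 80.0755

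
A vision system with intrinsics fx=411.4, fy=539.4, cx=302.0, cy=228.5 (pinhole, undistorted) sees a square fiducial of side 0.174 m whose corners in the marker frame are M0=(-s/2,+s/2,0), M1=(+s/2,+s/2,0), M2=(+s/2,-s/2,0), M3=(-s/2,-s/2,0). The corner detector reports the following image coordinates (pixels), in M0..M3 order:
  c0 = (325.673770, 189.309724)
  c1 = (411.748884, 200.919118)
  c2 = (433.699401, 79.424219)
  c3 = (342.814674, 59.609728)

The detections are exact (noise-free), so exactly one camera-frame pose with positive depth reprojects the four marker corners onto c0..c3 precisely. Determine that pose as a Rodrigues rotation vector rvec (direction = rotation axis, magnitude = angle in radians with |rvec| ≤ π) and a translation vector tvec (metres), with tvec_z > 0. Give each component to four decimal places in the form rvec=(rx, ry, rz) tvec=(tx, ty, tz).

rvec=(0.3089, -0.2323, 0.1188) tvec=(0.1403, -0.1298, 0.7458)

Intrinsics K: fx=411.4, fy=539.4, cx=302.0, cy=228.5
Marker side s = 0.174 m; corners in marker frame (Z=0):
  M0 = (-0.0870, +0.0870, 0)
  M1 = (+0.0870, +0.0870, 0)
  M2 = (+0.0870, -0.0870, 0)
  M3 = (-0.0870, -0.0870, 0)
Detected image corners:
  c0 = (325.673770, 189.309724) px
  c1 = (411.748884, 200.919118) px
  c2 = (433.699401, 79.424219) px
  c3 = (342.814674, 59.609728) px
Planar DLT: solve 8×8 A·h = b for H (H[2,2]=1):
  H  [+631.92998 +32.88200 +379.41692]
  H  [+132.81958 +772.05636 +134.64128]
  H  [+0.32732 +0.38471 +1.00000]
B = K⁻¹H; ‖b₁‖=1.340792, ‖b₂‖=1.340791; λ = 2/(‖b₁‖+‖b₂‖) = 0.745828, sign → tz>0 ⇒ λ=+0.745828
r₁ = λ·B[:,0] = (+0.96642,+0.08023,+0.24413); r₂ = λ·B[:,1] = (-0.15102,+0.94597,+0.28693)
r₃ = r₁×r₂ = (-0.20792,-0.31416,+0.92632); SVD([r₁ r₂ r₃]) → R = UVᵀ:
  R  [+0.96642 -0.15102 -0.20792]
  R  [+0.08023 +0.94597 -0.31416]
  R  [+0.24413 +0.28693 +0.92632]
t = (+0.14035, -0.12978, +0.74583) m
tr R = 2.838714; θ = arccos((tr R − 1)/2) = 0.404353 rad = 23.168°
axis k = ((R−Rᵀ)₃₂, (R−Rᵀ)₁₃, (R−Rᵀ)₂₁) / (2 sinθ) = (+0.763920, -0.574502, +0.293893)
rvec = θ·k = (+0.308893, -0.232302, +0.118836)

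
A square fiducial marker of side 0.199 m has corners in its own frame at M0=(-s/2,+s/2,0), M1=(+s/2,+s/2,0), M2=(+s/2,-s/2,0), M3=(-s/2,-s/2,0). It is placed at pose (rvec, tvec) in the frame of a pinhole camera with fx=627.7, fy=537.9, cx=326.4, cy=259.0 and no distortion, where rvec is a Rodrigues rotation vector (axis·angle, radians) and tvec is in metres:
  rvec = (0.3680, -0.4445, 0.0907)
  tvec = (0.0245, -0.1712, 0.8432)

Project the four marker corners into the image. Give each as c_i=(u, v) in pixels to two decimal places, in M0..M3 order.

c0=(264.96, 207.79) c1=(393.06, 213.33) c2=(422.31, 93.25) c3=(286.62, 73.65)

Intrinsics K: fx=627.7, fy=537.9, cx=326.4, cy=259.0
Marker side s = 0.199 m; corners in marker frame (Z=0):
  M0 = (-0.0995, +0.0995, 0)
  M1 = (+0.0995, +0.0995, 0)
  M2 = (+0.0995, -0.0995, 0)
  M3 = (-0.0995, -0.0995, 0)
rvec = (0.3680, -0.4445, 0.0907), |rvec| = θ = 0.58415 rad = 33.469°
Rodrigues: sinθ=0.55149, 1−cosθ=0.16582; R = I + sinθ·[k]× + (1−cosθ)·[k]×²:
    [+0.89999 -0.16512 -0.40343]
    [+0.00614 +0.93019 -0.36702]
    [+0.43587 +0.32783 +0.83818]
t = (0.0245, -0.1712, 0.8432) m
M0: Pc = R·M0+t = (-0.08148, -0.07926, +0.83245); u = 627.7·(-0.08148)/0.83245 + 326.4 = 264.9623, v = 537.9·(-0.07926)/0.83245 + 259.0 = 207.7872
M1: Pc = R·M1+t = (+0.09762, -0.07803, +0.91919); u = 627.7·(+0.09762)/0.91919 + 326.4 = 393.0631, v = 537.9·(-0.07803)/0.91919 + 259.0 = 213.3349
M2: Pc = R·M2+t = (+0.13048, -0.26314, +0.85395); u = 627.7·(+0.13048)/0.85395 + 326.4 = 422.3087, v = 537.9·(-0.26314)/0.85395 + 259.0 = 93.2468
M3: Pc = R·M3+t = (-0.04862, -0.26437, +0.76721); u = 627.7·(-0.04862)/0.76721 + 326.4 = 286.6214, v = 537.9·(-0.26437)/0.76721 + 259.0 = 73.6508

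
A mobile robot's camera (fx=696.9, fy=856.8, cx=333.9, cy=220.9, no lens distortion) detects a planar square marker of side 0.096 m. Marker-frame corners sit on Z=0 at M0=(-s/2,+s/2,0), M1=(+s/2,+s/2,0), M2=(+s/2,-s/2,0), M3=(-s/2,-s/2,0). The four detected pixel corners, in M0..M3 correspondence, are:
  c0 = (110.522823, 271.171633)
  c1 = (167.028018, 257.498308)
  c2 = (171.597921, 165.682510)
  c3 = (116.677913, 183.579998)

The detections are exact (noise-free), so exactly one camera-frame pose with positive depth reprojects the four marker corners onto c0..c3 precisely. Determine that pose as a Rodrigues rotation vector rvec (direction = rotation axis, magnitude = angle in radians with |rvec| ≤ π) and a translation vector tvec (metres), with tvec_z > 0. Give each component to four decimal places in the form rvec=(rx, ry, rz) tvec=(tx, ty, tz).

Intrinsics K: fx=696.9, fy=856.8, cx=333.9, cy=220.9
Marker side s = 0.096 m; corners in marker frame (Z=0):
  M0 = (-0.0480, +0.0480, 0)
  M1 = (+0.0480, +0.0480, 0)
  M2 = (+0.0480, -0.0480, 0)
  M3 = (-0.0480, -0.0480, 0)
Detected image corners:
  c0 = (110.522823, 271.171633) px
  c1 = (167.028018, 257.498308) px
  c2 = (171.597921, 165.682510) px
  c3 = (116.677913, 183.579998) px
Planar DLT: solve 8×8 A·h = b for H (H[2,2]=1):
  H  [+502.11299 -105.51990 +140.76353]
  H  [-285.96133 +857.11722 +218.93977]
  H  [-0.55203 -0.34952 +1.00000]
B = K⁻¹H; ‖b₁‖=1.145240, ‖b₂‖=1.145240; λ = 2/(‖b₁‖+‖b₂‖) = 0.873179, sign → tz>0 ⇒ λ=+0.873179
r₁ = λ·B[:,0] = (+0.86007,-0.16715,-0.48202); r₂ = λ·B[:,1] = (+0.01401,+0.95219,-0.30519)
r₃ = r₁×r₂ = (+0.50999,+0.25573,+0.82129); SVD([r₁ r₂ r₃]) → R = UVᵀ:
  R  [+0.86007 +0.01401 +0.50999]
  R  [-0.16715 +0.95219 +0.25573]
  R  [-0.48202 -0.30519 +0.82129]
t = (-0.24199, -0.00200, +0.87318) m
tr R = 2.633543; θ = arccos((tr R − 1)/2) = 0.615003 rad = 35.237°
axis k = ((R−Rᵀ)₃₂, (R−Rᵀ)₁₃, (R−Rᵀ)₂₁) / (2 sinθ) = (-0.486103, +0.859683, -0.157001)
rvec = θ·k = (-0.298955, +0.528708, -0.096556)

rvec=(-0.2990, 0.5287, -0.0966) tvec=(-0.2420, -0.0020, 0.8732)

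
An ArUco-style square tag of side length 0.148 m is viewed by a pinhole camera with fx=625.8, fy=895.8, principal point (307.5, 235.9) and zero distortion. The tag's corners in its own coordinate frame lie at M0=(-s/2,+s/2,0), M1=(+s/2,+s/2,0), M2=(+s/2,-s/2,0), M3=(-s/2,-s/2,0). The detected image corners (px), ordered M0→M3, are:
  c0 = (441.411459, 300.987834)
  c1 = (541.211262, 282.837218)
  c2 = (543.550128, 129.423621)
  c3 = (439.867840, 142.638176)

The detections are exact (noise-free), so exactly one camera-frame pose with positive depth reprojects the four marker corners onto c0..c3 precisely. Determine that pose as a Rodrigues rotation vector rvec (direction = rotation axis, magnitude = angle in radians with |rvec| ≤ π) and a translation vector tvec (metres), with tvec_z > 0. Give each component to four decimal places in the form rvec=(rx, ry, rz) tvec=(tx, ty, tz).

Intrinsics K: fx=625.8, fy=895.8, cx=307.5, cy=235.9
Marker side s = 0.148 m; corners in marker frame (Z=0):
  M0 = (-0.0740, +0.0740, 0)
  M1 = (+0.0740, +0.0740, 0)
  M2 = (+0.0740, -0.0740, 0)
  M3 = (-0.0740, -0.0740, 0)
Detected image corners:
  c0 = (441.411459, 300.987834) px
  c1 = (541.211262, 282.837218) px
  c2 = (543.550128, 129.423621) px
  c3 = (439.867840, 142.638176) px
Planar DLT: solve 8×8 A·h = b for H (H[2,2]=1):
  H  [+805.14602 +124.27286 +492.40979]
  H  [-54.93161 +1108.32945 +215.32499]
  H  [+0.23999 +0.25878 +1.00000]
B = K⁻¹H; ‖b₁‖=1.199530, ‖b₂‖=1.199530; λ = 2/(‖b₁‖+‖b₂‖) = 0.833660, sign → tz>0 ⇒ λ=+0.833660
r₁ = λ·B[:,0] = (+0.97427,-0.10381,+0.20007); r₂ = λ·B[:,1] = (+0.05954,+0.97464,+0.21573)
r₃ = r₁×r₂ = (-0.21739,-0.19827,+0.95574); SVD([r₁ r₂ r₃]) → R = UVᵀ:
  R  [+0.97427 +0.05954 -0.21739]
  R  [-0.10381 +0.97464 -0.19827]
  R  [+0.20007 +0.21573 +0.95574]
t = (+0.24633, -0.01915, +0.83366) m
tr R = 2.904638; θ = arccos((tr R − 1)/2) = 0.310048 rad = 17.764°
axis k = ((R−Rᵀ)₃₂, (R−Rᵀ)₁₃, (R−Rᵀ)₂₁) / (2 sinθ) = (+0.678460, -0.684127, -0.267699)
rvec = θ·k = (+0.210355, -0.212112, -0.083000)

rvec=(0.2104, -0.2121, -0.0830) tvec=(0.2463, -0.0191, 0.8337)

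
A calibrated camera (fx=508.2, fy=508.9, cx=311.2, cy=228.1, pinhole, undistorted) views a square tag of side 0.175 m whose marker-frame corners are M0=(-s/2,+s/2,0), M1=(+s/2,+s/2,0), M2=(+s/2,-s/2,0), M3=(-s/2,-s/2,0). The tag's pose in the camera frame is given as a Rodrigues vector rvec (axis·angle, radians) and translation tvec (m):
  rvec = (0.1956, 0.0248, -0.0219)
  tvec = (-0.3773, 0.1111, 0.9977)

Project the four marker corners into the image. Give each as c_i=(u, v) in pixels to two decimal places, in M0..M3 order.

c0=(80.02, 327.48) c1=(166.76, 326.24) c2=(159.55, 240.37) c3=(69.85, 242.07)

Intrinsics K: fx=508.2, fy=508.9, cx=311.2, cy=228.1
Marker side s = 0.175 m; corners in marker frame (Z=0):
  M0 = (-0.0875, +0.0875, 0)
  M1 = (+0.0875, +0.0875, 0)
  M2 = (+0.0875, -0.0875, 0)
  M3 = (-0.0875, -0.0875, 0)
rvec = (0.1956, 0.0248, -0.0219), |rvec| = θ = 0.19838 rad = 11.366°
Rodrigues: sinθ=0.19708, 1−cosθ=0.01961; R = I + sinθ·[k]× + (1−cosθ)·[k]×²:
    [+0.99945 +0.02417 +0.02250]
    [-0.01934 +0.98069 -0.19459]
    [-0.02677 +0.19405 +0.98063]
t = (-0.3773, 0.1111, 0.9977) m
M0: Pc = R·M0+t = (-0.46264, +0.19860, +1.01702); u = 508.2·(-0.46264)/1.01702 + 311.2 = 80.0229, v = 508.9·(+0.19860)/1.01702 + 228.1 = 327.4774
M1: Pc = R·M1+t = (-0.28773, +0.19522, +1.01234); u = 508.2·(-0.28773)/1.01234 + 311.2 = 166.7563, v = 508.9·(+0.19522)/1.01234 + 228.1 = 326.2360
M2: Pc = R·M2+t = (-0.29196, +0.02360, +0.97838); u = 508.2·(-0.29196)/0.97838 + 311.2 = 159.5454, v = 508.9·(+0.02360)/0.97838 + 228.1 = 240.3740
M3: Pc = R·M3+t = (-0.46687, +0.02698, +0.98306); u = 508.2·(-0.46687)/0.98306 + 311.2 = 69.8503, v = 508.9·(+0.02698)/0.98306 + 228.1 = 242.0674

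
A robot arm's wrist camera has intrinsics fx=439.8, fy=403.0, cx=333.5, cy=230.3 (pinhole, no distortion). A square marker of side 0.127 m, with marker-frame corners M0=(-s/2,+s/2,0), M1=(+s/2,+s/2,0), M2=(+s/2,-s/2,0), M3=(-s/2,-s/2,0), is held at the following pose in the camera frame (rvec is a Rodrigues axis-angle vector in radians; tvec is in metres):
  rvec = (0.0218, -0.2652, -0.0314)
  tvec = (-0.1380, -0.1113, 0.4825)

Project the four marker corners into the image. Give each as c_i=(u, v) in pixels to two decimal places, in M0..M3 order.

Intrinsics K: fx=439.8, fy=403.0, cx=333.5, cy=230.3
Marker side s = 0.127 m; corners in marker frame (Z=0):
  M0 = (-0.0635, +0.0635, 0)
  M1 = (+0.0635, +0.0635, 0)
  M2 = (+0.0635, -0.0635, 0)
  M3 = (-0.0635, -0.0635, 0)
rvec = (0.0218, -0.2652, -0.0314), |rvec| = θ = 0.26794 rad = 15.352°
Rodrigues: sinθ=0.26475, 1−cosθ=0.03568; R = I + sinθ·[k]× + (1−cosθ)·[k]×²:
    [+0.96455 +0.02815 -0.26238]
    [-0.03390 +0.99927 -0.01740]
    [+0.26170 +0.02568 +0.96481]
t = (-0.1380, -0.1113, 0.4825) m
M0: Pc = R·M0+t = (-0.19746, -0.04569, +0.46751); u = 439.8·(-0.19746)/0.46751 + 333.5 = 147.7434, v = 403.0·(-0.04569)/0.46751 + 230.3 = 190.9118
M1: Pc = R·M1+t = (-0.07496, -0.05000, +0.50075); u = 439.8·(-0.07496)/0.50075 + 333.5 = 267.6610, v = 403.0·(-0.05000)/0.50075 + 230.3 = 190.0613
M2: Pc = R·M2+t = (-0.07854, -0.17691, +0.49749); u = 439.8·(-0.07854)/0.49749 + 333.5 = 264.0686, v = 403.0·(-0.17691)/0.49749 + 230.3 = 86.9932
M3: Pc = R·M3+t = (-0.20104, -0.17260, +0.46425); u = 439.8·(-0.20104)/0.46425 + 333.5 = 143.0515, v = 403.0·(-0.17260)/0.46425 + 230.3 = 80.4711

c0=(147.74, 190.91) c1=(267.66, 190.06) c2=(264.07, 86.99) c3=(143.05, 80.47)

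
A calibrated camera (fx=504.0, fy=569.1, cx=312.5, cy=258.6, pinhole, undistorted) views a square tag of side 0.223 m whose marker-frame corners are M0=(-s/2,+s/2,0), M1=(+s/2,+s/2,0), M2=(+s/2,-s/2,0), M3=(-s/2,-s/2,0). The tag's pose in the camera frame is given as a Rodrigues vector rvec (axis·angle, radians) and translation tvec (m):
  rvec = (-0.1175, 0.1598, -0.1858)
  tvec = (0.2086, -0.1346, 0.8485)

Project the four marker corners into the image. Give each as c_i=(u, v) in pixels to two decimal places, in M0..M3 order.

Intrinsics K: fx=504.0, fy=569.1, cx=312.5, cy=258.6
Marker side s = 0.223 m; corners in marker frame (Z=0):
  M0 = (-0.1115, +0.1115, 0)
  M1 = (+0.1115, +0.1115, 0)
  M2 = (+0.1115, -0.1115, 0)
  M3 = (-0.1115, -0.1115, 0)
rvec = (-0.1175, 0.1598, -0.1858), |rvec| = θ = 0.27178 rad = 15.572°
Rodrigues: sinθ=0.26845, 1−cosθ=0.03671; R = I + sinθ·[k]× + (1−cosθ)·[k]×²:
    [+0.97016 +0.17419 +0.16869]
    [-0.19285 +0.97598 +0.10130]
    [-0.14699 -0.13081 +0.98045]
t = (0.2086, -0.1346, 0.8485) m
M0: Pc = R·M0+t = (+0.11985, -0.00427, +0.85030); u = 504.0·(+0.11985)/0.85030 + 312.5 = 383.5385, v = 569.1·(-0.00427)/0.85030 + 258.6 = 255.7389
M1: Pc = R·M1+t = (+0.33619, -0.04728, +0.81752); u = 504.0·(+0.33619)/0.81752 + 312.5 = 519.7623, v = 569.1·(-0.04728)/0.81752 + 258.6 = 225.6867
M2: Pc = R·M2+t = (+0.29735, -0.26493, +0.84670); u = 504.0·(+0.29735)/0.84670 + 312.5 = 489.4991, v = 569.1·(-0.26493)/0.84670 + 258.6 = 80.5326
M3: Pc = R·M3+t = (+0.08101, -0.22192, +0.87948); u = 504.0·(+0.08101)/0.87948 + 312.5 = 358.9217, v = 569.1·(-0.22192)/0.87948 + 258.6 = 114.9981

c0=(383.54, 255.74) c1=(519.76, 225.69) c2=(489.50, 80.53) c3=(358.92, 115.00)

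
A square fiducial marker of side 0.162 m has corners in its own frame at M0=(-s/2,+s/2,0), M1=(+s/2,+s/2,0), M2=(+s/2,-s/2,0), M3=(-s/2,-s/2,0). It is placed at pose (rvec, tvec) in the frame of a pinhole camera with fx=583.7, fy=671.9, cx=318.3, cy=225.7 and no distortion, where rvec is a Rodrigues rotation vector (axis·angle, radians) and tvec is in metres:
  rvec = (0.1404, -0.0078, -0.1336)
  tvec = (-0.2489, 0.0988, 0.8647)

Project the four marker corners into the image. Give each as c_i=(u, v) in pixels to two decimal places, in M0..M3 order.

c0=(106.14, 370.70) c1=(213.07, 354.18) c2=(195.62, 232.41) c3=(85.85, 249.41)

Intrinsics K: fx=583.7, fy=671.9, cx=318.3, cy=225.7
Marker side s = 0.162 m; corners in marker frame (Z=0):
  M0 = (-0.0810, +0.0810, 0)
  M1 = (+0.0810, +0.0810, 0)
  M2 = (+0.0810, -0.0810, 0)
  M3 = (-0.0810, -0.0810, 0)
rvec = (0.1404, -0.0078, -0.1336), |rvec| = θ = 0.19396 rad = 11.113°
Rodrigues: sinθ=0.19275, 1−cosθ=0.01875; R = I + sinθ·[k]× + (1−cosθ)·[k]×²:
    [+0.99107 +0.13222 -0.01710]
    [-0.13331 +0.98128 -0.13900]
    [-0.00160 +0.14004 +0.99014]
t = (-0.2489, 0.0988, 0.8647) m
M0: Pc = R·M0+t = (-0.31847, +0.18908, +0.87617); u = 583.7·(-0.31847)/0.87617 + 318.3 = 106.1394, v = 671.9·(+0.18908)/0.87617 + 225.7 = 370.6987
M1: Pc = R·M1+t = (-0.15791, +0.16749, +0.87591); u = 583.7·(-0.15791)/0.87591 + 318.3 = 213.0681, v = 671.9·(+0.16749)/0.87591 + 225.7 = 354.1755
M2: Pc = R·M2+t = (-0.17933, +0.00852, +0.85323); u = 583.7·(-0.17933)/0.85323 + 318.3 = 195.6170, v = 671.9·(+0.00852)/0.85323 + 225.7 = 232.4081
M3: Pc = R·M3+t = (-0.33989, +0.03011, +0.85349); u = 583.7·(-0.33989)/0.85349 + 318.3 = 85.8512, v = 671.9·(+0.03011)/0.85349 + 225.7 = 249.4074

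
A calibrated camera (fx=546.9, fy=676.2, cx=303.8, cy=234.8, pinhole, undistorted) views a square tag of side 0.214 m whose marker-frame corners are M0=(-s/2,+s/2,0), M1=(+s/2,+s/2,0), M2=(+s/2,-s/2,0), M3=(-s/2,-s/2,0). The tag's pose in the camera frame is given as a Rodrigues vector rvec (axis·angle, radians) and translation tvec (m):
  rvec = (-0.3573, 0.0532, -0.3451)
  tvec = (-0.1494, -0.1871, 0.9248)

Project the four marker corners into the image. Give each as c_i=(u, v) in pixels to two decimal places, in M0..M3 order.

Intrinsics K: fx=546.9, fy=676.2, cx=303.8, cy=234.8
Marker side s = 0.214 m; corners in marker frame (Z=0):
  M0 = (-0.1070, +0.1070, 0)
  M1 = (+0.1070, +0.1070, 0)
  M2 = (+0.1070, -0.1070, 0)
  M3 = (-0.1070, -0.1070, 0)
rvec = (-0.3573, 0.0532, -0.3451), |rvec| = θ = 0.49959 rad = 28.624°
Rodrigues: sinθ=0.47906, 1−cosθ=0.12222; R = I + sinθ·[k]× + (1−cosθ)·[k]×²:
    [+0.94030 +0.32161 +0.11139]
    [-0.34023 +0.87917 +0.33363]
    [+0.00937 -0.35161 +0.93610]
t = (-0.1494, -0.1871, 0.9248) m
M0: Pc = R·M0+t = (-0.21560, -0.05662, +0.88618); u = 546.9·(-0.21560)/0.88618 + 303.8 = 170.7439, v = 676.2·(-0.05662)/0.88618 + 234.8 = 191.5924
M1: Pc = R·M1+t = (-0.01438, -0.12943, +0.88818); u = 546.9·(-0.01438)/0.88818 + 303.8 = 294.9481, v = 676.2·(-0.12943)/0.88818 + 234.8 = 136.2578
M2: Pc = R·M2+t = (-0.08320, -0.31758, +0.96342); u = 546.9·(-0.08320)/0.96342 + 303.8 = 256.5698, v = 676.2·(-0.31758)/0.96342 + 234.8 = 11.9029
M3: Pc = R·M3+t = (-0.28442, -0.24477, +0.96142); u = 546.9·(-0.28442)/0.96142 + 303.8 = 142.0064, v = 676.2·(-0.24477)/0.96142 + 234.8 = 62.6476

c0=(170.74, 191.59) c1=(294.95, 136.26) c2=(256.57, 11.90) c3=(142.01, 62.65)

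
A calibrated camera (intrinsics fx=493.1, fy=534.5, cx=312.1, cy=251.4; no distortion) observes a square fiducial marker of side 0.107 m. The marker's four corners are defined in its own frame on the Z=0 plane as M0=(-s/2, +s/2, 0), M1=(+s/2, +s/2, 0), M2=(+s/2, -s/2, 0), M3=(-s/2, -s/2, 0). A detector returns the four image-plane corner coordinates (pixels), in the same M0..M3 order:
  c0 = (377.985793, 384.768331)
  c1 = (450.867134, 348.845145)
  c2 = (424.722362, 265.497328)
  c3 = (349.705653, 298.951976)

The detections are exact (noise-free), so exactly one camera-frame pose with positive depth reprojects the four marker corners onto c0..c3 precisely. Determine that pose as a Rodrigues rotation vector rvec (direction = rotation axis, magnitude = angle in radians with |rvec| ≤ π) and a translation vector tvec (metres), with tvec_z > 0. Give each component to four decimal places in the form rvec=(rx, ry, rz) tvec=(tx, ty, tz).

rvec=(0.0544, -0.2243, -0.3551) tvec=(0.1134, 0.0855, 0.6248)

Intrinsics K: fx=493.1, fy=534.5, cx=312.1, cy=251.4
Marker side s = 0.107 m; corners in marker frame (Z=0):
  M0 = (-0.0535, +0.0535, 0)
  M1 = (+0.0535, +0.0535, 0)
  M2 = (+0.0535, -0.0535, 0)
  M3 = (-0.0535, -0.0535, 0)
Detected image corners:
  c0 = (377.985793, 384.768331) px
  c1 = (450.867134, 348.845145) px
  c2 = (424.722362, 265.497328) px
  c3 = (349.705653, 298.951976) px
Planar DLT: solve 8×8 A·h = b for H (H[2,2]=1):
  H  [+824.57013 +313.17403 +401.58647]
  H  [-216.17145 +838.07347 +324.53976]
  H  [+0.33316 +0.14727 +1.00000]
B = K⁻¹H; ‖b₁‖=1.600441, ‖b₂‖=1.600441; λ = 2/(‖b₁‖+‖b₂‖) = 0.624828, sign → tz>0 ⇒ λ=+0.624828
r₁ = λ·B[:,0] = (+0.91309,-0.35061,+0.20817); r₂ = λ·B[:,1] = (+0.33859,+0.93642,+0.09202)
r₃ = r₁×r₂ = (-0.22719,-0.01354,+0.97376); SVD([r₁ r₂ r₃]) → R = UVᵀ:
  R  [+0.91309 +0.33859 -0.22719]
  R  [-0.35061 +0.93642 -0.01354]
  R  [+0.20817 +0.09202 +0.97376]
t = (+0.11339, +0.08550, +0.62483) m
tr R = 2.823270; θ = arccos((tr R − 1)/2) = 0.423552 rad = 24.268°
axis k = ((R−Rᵀ)₃₂, (R−Rᵀ)₁₃, (R−Rᵀ)₂₁) / (2 sinθ) = (+0.128417, -0.529635, -0.838449)
rvec = θ·k = (+0.054391, -0.224328, -0.355127)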